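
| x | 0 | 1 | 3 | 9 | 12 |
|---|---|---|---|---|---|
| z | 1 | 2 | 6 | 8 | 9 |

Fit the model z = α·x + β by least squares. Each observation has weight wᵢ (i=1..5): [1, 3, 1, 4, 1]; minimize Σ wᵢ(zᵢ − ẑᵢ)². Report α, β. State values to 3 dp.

From the data, Σwᵢ·x·x = 480, Σwᵢ·x = 54, Σwᵢ·1 = 10.
Moment sums: Σwᵢ·x·z = 420, Σwᵢ·z = 54.
MᵀWM·[α, β]ᵀ = MᵀWz becomes [[480, 54]; [54, 10]]·[α, β]ᵀ = [420, 54]ᵀ.
Δ = 480·10 − 54² = 1884.
α = (420·10 − 54·54)/1884 = 107/157; β = (480·54 − 54·420)/1884 = 270/157.

α = 0.682, β = 1.720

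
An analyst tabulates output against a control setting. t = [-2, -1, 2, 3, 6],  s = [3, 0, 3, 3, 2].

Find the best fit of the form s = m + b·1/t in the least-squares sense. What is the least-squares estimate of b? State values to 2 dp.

Forming AᵀA = [[5, -1/2]; [-1/2, 59/36]] and Aᵀs = [11, 4/3]ᵀ gives AᵀA·[m, b]ᵀ = Aᵀs.
Eliminating b: (59/36)·(row 1) − (-1/2)·(row 2) gives (143/18)·m = (59/36)·11 − (-1/2)·(4/3) = 673/36, so m = 673/286.
Then b = ((4/3) − (-1/2)·(673/286))/(59/36) = 219/143.

b = 1.53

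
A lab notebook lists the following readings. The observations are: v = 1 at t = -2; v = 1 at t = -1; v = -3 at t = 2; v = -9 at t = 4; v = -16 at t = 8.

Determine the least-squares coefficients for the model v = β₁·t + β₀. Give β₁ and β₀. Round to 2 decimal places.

Forming XᵀX = [[89, 11]; [11, 5]] and Xᵀv = [-173, -26]ᵀ gives XᵀX·[β₁, β₀]ᵀ = Xᵀv.
det = 89·5 − 11² = 324.
β₁ = ((-173)·5 − 11·(-26))/324 = -193/108; β₀ = (89·(-26) − 11·(-173))/324 = -137/108.

β₁ = -1.79, β₀ = -1.27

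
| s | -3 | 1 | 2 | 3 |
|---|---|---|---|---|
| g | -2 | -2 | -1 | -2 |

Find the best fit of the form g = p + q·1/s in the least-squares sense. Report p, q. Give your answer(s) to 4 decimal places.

From the data, Σ1 = 4, Σ1/s = 3/2, Σ1/s·1/s = 53/36.
For Mᵀg: Σg = -7, Σ1/s·g = -5/2.
Normal equations: [[4, 3/2]; [3/2, 53/36]]·[p, q]ᵀ = [-7, -5/2]ᵀ.
Determinant 4·(53/36) − (3/2)² = 131/36.
p = ((-7)·(53/36) − (3/2)·(-5/2))/(131/36) = -236/131; q = (4·(-5/2) − (3/2)·(-7))/(131/36) = 18/131.

p = -1.8015, q = 0.1374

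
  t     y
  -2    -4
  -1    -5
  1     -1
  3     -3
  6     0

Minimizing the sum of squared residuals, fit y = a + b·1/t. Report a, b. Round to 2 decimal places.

a = -2.60, b = 2.09

The normal equations are: 5·a + 0·b = -13;  0·a + (43/18)·b = 5.
(Σ1 = 5, Σ1/t = 0, Σ1/t·1/t = 43/18, Σy = -13, Σ1/t·y = 5.)
Eliminating b: (43/18)·(row 1) − 0·(row 2) gives (215/18)·a = (43/18)·(-13) − 0·5 = -559/18, so a = -13/5.
Then b = (5 − 0·(-13/5))/(43/18) = 90/43.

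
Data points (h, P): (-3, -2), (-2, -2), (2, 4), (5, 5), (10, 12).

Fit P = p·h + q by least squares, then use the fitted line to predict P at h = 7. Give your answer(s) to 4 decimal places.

P̂ = 8.3657

With design matrix M, MᵀM = [[142, 12]; [12, 5]] and MᵀP = [163, 17]ᵀ.
det = 142·5 − 12² = 566.
p = (163·5 − 12·17)/566 = 611/566; q = (142·17 − 12·163)/566 = 229/283.
At h = 7: P̂ = (611/566)·(7) + (229/283)·(1) = 4735/566.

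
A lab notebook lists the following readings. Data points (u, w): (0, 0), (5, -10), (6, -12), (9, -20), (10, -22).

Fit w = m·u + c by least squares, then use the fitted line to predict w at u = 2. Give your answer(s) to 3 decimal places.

ŵ = -3.897

The normal equations are: 242·m + 30·c = -522;  30·m + 5·c = -64.
Eliminating c: 5·(row 1) − 30·(row 2) gives 310·m = 5·(-522) − 30·(-64) = -690, so m = -69/31.
Then c = ((-64) − 30·(-69/31))/5 = 86/155.
At u = 2: ŵ = (-69/31)·(2) + (86/155)·(1) = -604/155.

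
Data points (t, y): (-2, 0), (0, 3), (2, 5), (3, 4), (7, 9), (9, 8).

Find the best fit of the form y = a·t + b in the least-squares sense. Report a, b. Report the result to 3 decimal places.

a = 0.750, b = 2.457

Forming MᵀM = [[147, 19]; [19, 6]] and Mᵀy = [157, 29]ᵀ gives MᵀM·[a, b]ᵀ = Mᵀy.
Determinant 147·6 − 19² = 521.
a = (157·6 − 19·29)/521 = 391/521; b = (147·29 − 19·157)/521 = 1280/521.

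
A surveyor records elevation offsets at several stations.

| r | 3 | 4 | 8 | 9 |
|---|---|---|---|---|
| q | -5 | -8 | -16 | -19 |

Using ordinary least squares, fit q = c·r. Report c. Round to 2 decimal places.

Sums needed: Σr·r = 170.
Moment sums: Σr·q = -346.
c = (-346)/170 = -2.03529.

c = -2.04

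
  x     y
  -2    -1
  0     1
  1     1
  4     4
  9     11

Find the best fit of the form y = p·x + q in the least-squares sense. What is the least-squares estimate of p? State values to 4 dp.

AᵀA·[p, q]ᵀ = Aᵀy reads: 102·p + 12·q = 118;  12·p + 5·q = 16.
Eliminating q: 5·(row 1) − 12·(row 2) gives 366·p = 5·118 − 12·16 = 398, so p = 199/183.
Then q = (16 − 12·(199/183))/5 = 36/61.

p = 1.0874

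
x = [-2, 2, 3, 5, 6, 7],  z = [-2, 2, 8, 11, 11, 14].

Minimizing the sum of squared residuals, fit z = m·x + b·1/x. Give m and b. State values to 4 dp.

m = 2.1080, b = -2.7854

The normal system AᵀA·[m, b]ᵀ = Aᵀz is [[127, 6]; [6, 30839/44100]]·[m, b]ᵀ = [251, 107/10]ᵀ.
Eliminating b: (30839/44100)·(row 1) − 6·(row 2) gives (2328953/44100)·m = (30839/44100)·251 − 6·(107/10) = 4909369/44100, so m = 4909369/2328953.
Then b = ((107/10) − 6·(4909369/2328953))/(30839/44100) = -6487110/2328953.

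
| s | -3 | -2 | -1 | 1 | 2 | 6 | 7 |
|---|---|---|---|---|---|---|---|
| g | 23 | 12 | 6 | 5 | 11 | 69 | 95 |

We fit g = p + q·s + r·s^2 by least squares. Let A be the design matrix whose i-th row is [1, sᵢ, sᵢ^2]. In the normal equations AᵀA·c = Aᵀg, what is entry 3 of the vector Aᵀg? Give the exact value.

Entry 3 ↔ basis s^2, so (Aᵀg)_{3} = Σᵢ (s^2)·gᵢ = (9)·(23) + (4)·(12) + (1)·(6) + (1)·(5) + (4)·(11) + (36)·(69) + (49)·(95) = 7449.

7449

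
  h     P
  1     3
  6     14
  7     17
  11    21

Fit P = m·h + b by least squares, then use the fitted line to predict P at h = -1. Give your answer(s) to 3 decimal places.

AᵀA·[m, b]ᵀ = AᵀP reads: 207·m + 25·b = 437;  25·m + 4·b = 55.
det = 207·4 − 25² = 203.
m = (437·4 − 25·55)/203 = 373/203; b = (207·55 − 25·437)/203 = 460/203.
At h = -1: P̂ = (373/203)·(-1) + (460/203)·(1) = 3/7.

P̂ = 0.429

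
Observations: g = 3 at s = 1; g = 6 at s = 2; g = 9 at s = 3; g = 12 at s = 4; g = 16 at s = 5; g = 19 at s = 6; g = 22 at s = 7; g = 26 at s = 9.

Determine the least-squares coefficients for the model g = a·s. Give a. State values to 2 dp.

a = 3.04

Sums needed: Σs·s = 221.
Moment sums: Σs·g = 672.
Normal equations: [[221]]·[a]ᵀ = [672]ᵀ.
Hence a = 672 / 221 ≈ 3.04072.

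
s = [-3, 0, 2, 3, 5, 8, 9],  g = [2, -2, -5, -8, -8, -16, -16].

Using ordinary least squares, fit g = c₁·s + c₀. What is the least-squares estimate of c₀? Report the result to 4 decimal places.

c₀ = -2.2500

Entries of XᵀX: Σs·s = 192, Σs = 24, Σ1 = 7.
And Σs·g = -352, Σg = -53.
XᵀX·[c₁, c₀]ᵀ = Xᵀg becomes [[192, 24]; [24, 7]]·[c₁, c₀]ᵀ = [-352, -53]ᵀ.
Eliminating c₀: 7·(row 1) − 24·(row 2) gives 768·c₁ = 7·(-352) − 24·(-53) = -1192, so c₁ = -149/96.
Then c₀ = ((-53) − 24·(-149/96))/7 = -9/4.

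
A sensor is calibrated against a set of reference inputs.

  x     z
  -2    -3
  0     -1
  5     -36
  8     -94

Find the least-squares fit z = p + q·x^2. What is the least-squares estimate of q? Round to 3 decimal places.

q = -1.481

Normal-equation sums: Σ1 = 4, Σx^2 = 93, Σx^2·x^2 = 4737.
Right-hand side: Σz = -134, Σx^2·z = -6928.
Determinant 4·4737 − 93² = 10299.
p = ((-134)·4737 − 93·(-6928))/10299 = 3182/3433; q = (4·(-6928) − 93·(-134))/10299 = -15250/10299.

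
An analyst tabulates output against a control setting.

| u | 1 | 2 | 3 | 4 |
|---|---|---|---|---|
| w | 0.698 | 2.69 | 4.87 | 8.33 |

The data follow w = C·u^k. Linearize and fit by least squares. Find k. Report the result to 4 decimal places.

Taking logs, ln w = k·ln u + ln C, so regress ln w on ln u.
Sums: Σln u = 3.1781, Σ(ln u)² = 3.6092, Σln w = 4.3330, Σln u·ln w = 5.3639.
Normal system: [[3.6092, 3.1781]; [3.1781, 4]]·[k, ln C]ᵀ = [5.3639, 4.3330]ᵀ.
Δ = 3.6092·4 − (3.1781)² = 4.3368; k = (5.3639·4 − 3.1781·4.3330)/4.3368 = 1.77204, ln C = (3.6092·4.3330 − 3.1781·5.3639)/4.3368 = -0.32467.

k = 1.7720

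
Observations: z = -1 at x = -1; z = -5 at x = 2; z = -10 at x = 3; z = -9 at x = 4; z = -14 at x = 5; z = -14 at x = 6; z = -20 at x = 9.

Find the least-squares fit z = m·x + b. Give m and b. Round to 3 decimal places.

Normal-equation sums: Σx·x = 172, Σx = 28, Σ1 = 7.
For Aᵀz: Σx·z = -409, Σz = -73.
Eliminating b: 7·(row 1) − 28·(row 2) gives 420·m = 7·(-409) − 28·(-73) = -819, so m = -39/20.
Then b = ((-73) − 28·(-39/20))/7 = -92/35.

m = -1.950, b = -2.629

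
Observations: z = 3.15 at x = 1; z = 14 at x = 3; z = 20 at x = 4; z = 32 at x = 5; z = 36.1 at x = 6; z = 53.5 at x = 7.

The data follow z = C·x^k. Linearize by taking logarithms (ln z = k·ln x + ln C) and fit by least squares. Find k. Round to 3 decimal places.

k = 1.423

Linearized form: ln z = k·ln x + ln C. From the 6 transformed points,
Σln x = 7.8320, Σ(ln x)² = 12.7160, Σln z = 17.8139, Σln x·ln z = 26.8000.
Equations: 12.7160·k + 7.8320·ln C = 26.8000;  7.8320·k + 6·ln C = 17.8139.
Slope k = (n·Σln x·ln z − Σln x·Σln z)/(n·Σ(ln x)² − (Σln x)²) = (6·26.8000 − 7.8320·17.8139)/14.9557 = 1.42297; ln C = (Σln z − k·Σln x)/n = 1.11153.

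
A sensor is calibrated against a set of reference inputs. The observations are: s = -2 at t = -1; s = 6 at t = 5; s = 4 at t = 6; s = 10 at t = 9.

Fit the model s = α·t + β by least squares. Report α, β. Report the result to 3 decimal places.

α = 1.147, β = -0.948

The normal system AᵀA·[α, β]ᵀ = Aᵀs is [[143, 19]; [19, 4]]·[α, β]ᵀ = [146, 18]ᵀ.
det = 143·4 − 19² = 211.
α = (146·4 − 19·18)/211 = 242/211; β = (143·18 − 19·146)/211 = -200/211.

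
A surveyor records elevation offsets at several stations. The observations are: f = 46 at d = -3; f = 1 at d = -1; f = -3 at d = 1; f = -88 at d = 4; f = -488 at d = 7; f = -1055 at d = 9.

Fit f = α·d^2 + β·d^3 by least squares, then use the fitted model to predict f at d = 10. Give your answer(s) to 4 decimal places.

f̂ = -1453.1487

Compute the Gram sums: Σd^2·d^2 = 9301, Σd^2·d^3 = 76637, Σd^3·d^3 = 653917.
Right-hand side: Σd^2·f = -110363, Σd^3·f = -943357.
AᵀA·[α, β]ᵀ = Aᵀf becomes [[9301, 76637]; [76637, 653917]]·[α, β]ᵀ = [-110363, -943357]ᵀ.
Determinant 9301·653917 − 76637² = 208852248.
α = ((-110363)·653917 − 76637·(-943357))/208852248 = 1936493/3164428; β = (9301·(-943357) − 76637·(-110363))/208852248 = -52712371/34808708.
At d = 10: f̂ = (1936493/3164428)·(100) + (-52712371/34808708)·(1000) = -12645557175/8702177.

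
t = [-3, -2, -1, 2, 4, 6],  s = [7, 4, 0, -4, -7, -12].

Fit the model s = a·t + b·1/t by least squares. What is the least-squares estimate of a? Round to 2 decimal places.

a = -2.08

Forming XᵀX = [[70, 6]; [6, 245/144]] and Xᵀs = [-137, -121/12]ᵀ gives XᵀX·[a, b]ᵀ = Xᵀs.
Δ = 70·(245/144) − 6² = 5983/72.
a = ((-137)·(245/144) − 6·(-121/12))/(5983/72) = -24853/11966; b = (70·(-121/12) − 6·(-137))/(5983/72) = 8364/5983.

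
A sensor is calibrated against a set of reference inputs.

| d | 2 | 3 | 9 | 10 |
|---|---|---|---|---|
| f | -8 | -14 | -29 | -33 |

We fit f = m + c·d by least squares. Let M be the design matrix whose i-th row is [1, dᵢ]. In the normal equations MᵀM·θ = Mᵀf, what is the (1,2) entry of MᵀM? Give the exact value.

24

Row 1 ↔ basis 1, column 2 ↔ basis d, so (MᵀM)_{1,2} = Σᵢ d = (1)·(2) + (1)·(3) + (1)·(9) + (1)·(10) = 24.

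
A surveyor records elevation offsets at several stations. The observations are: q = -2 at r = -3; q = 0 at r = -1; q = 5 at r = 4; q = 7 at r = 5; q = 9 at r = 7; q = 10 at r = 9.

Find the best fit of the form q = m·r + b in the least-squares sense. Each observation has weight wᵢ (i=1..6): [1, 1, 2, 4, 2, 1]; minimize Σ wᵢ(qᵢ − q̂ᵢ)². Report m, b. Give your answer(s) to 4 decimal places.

Compute the Gram sums: Σwᵢ·r·r = 321, Σwᵢ·r = 47, Σwᵢ·1 = 11.
Moment sums: Σwᵢ·r·q = 402, Σwᵢ·q = 64.
Normal equations: [[321, 47]; [47, 11]]·[m, b]ᵀ = [402, 64]ᵀ.
Δ = 321·11 − 47² = 1322.
m = (402·11 − 47·64)/1322 = 707/661; b = (321·64 − 47·402)/1322 = 825/661.

m = 1.0696, b = 1.2481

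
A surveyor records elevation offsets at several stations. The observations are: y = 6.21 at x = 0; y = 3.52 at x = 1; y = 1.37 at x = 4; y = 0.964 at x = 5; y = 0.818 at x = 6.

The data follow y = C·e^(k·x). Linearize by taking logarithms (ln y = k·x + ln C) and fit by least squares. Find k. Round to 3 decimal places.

k = -0.335

Linearized form: ln y = k·x + ln C. From the 5 transformed points,
XᵀX = [[78.0000, 16.0000]; [16.0000, 5]], rhs = [1.1290, 3.1619]ᵀ  (here Σx = 16.0000, Σ(x)² = 78.0000, Σln y = 3.1619, Σx·ln y = 1.1290).
Slope k = (n·Σx·ln y − Σx·Σln y)/(n·Σ(x)² − (Σx)²) = (5·1.1290 − 16.0000·3.1619)/134.0000 = -0.33541; ln C = (Σln y − k·Σx)/n = 1.70569.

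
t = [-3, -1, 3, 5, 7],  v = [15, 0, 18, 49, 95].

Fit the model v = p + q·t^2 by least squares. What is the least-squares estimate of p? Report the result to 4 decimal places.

p = -1.3717

Normal-equation sums: Σ1 = 5, Σt^2 = 93, Σt^2·t^2 = 3189.
For Aᵀv: Σv = 177, Σt^2·v = 6177.
So AᵀA·[p, q]ᵀ = Aᵀv: [[5, 93]; [93, 3189]]·[p, q]ᵀ = [177, 6177]ᵀ.
Eliminating q: 3189·(row 1) − 93·(row 2) gives 7296·p = 3189·177 − 93·6177 = -10008, so p = -417/304.
Then q = (6177 − 93·(-417/304))/3189 = 601/304.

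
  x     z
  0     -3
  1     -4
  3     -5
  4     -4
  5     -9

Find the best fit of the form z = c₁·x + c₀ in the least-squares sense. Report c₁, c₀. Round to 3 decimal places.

c₁ = -0.872, c₀ = -2.733

Sums needed: Σx·x = 51, Σx = 13, Σ1 = 5.
For Aᵀz: Σx·z = -80, Σz = -25.
Normal equations: [[51, 13]; [13, 5]]·[c₁, c₀]ᵀ = [-80, -25]ᵀ.
det = 51·5 − 13² = 86.
c₁ = ((-80)·5 − 13·(-25))/86 = -75/86; c₀ = (51·(-25) − 13·(-80))/86 = -235/86.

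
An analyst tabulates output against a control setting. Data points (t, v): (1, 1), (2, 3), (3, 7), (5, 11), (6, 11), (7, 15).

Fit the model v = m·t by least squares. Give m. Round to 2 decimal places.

Entries of MᵀM: Σt·t = 124.
Moment sums: Σt·v = 254.
MᵀM·[m]ᵀ = Mᵀv becomes [[124]]·[m]ᵀ = [254]ᵀ.
Hence m = 254 / 124 ≈ 2.04839.

m = 2.05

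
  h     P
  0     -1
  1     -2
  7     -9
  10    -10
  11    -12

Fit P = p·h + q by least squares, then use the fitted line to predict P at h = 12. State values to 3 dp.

P̂ = -12.819

Compute the Gram sums: Σh·h = 271, Σh = 29, Σ1 = 5.
For MᵀP: Σh·P = -297, ΣP = -34.
MᵀM·[p, q]ᵀ = MᵀP becomes [[271, 29]; [29, 5]]·[p, q]ᵀ = [-297, -34]ᵀ.
Determinant 271·5 − 29² = 514.
p = ((-297)·5 − 29·(-34))/514 = -499/514; q = (271·(-34) − 29·(-297))/514 = -601/514.
At h = 12: P̂ = (-499/514)·(12) + (-601/514)·(1) = -6589/514.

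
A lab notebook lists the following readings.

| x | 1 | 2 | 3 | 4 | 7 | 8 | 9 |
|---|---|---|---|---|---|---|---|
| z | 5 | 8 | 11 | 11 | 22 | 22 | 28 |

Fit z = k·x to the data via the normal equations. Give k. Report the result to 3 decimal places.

k = 3.036

Normal-equation sums: Σx·x = 224.
For Aᵀz: Σx·z = 680.
AᵀA·[k]ᵀ = Aᵀz becomes [[224]]·[k]ᵀ = [680]ᵀ.
Hence k = 680 / 224 ≈ 3.03571.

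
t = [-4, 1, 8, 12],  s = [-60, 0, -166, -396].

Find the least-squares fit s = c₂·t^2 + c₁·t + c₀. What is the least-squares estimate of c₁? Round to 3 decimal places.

c₁ = 3.182

The normal system MᵀM·[c₂, c₁, c₀]ᵀ = Mᵀs is [[25089, 2177, 225]; [2177, 225, 17]; [225, 17, 4]]·[c₂, c₁, c₀]ᵀ = [-68608, -5840, -622]ᵀ.
Row-reducing yields c₂ = -308351/102218, c₁ = 325235/102218, c₀ = 33798/51109.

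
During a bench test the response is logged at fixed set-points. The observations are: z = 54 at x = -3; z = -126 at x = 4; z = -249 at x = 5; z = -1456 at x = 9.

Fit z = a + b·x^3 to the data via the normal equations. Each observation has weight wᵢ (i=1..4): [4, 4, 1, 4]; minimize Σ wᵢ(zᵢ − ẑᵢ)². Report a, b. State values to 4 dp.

Entries of AᵀWA: Σwᵢ·1 = 13, Σwᵢ·x^3 = 3189, Σwᵢ·x^3·x^3 = 2160689.
Moment sums: Σwᵢ·z = -6361, Σwᵢ·x^3·z = -4314909.
Eliminating b: 2160689·(row 1) − 3189·(row 2) gives 17919236·a = 2160689·(-6361) − 3189·(-4314909) = 16102072, so a = 4025518/4479809.
Then b = ((-4314909) − 3189·(4025518/4479809))/2160689 = -8952147/4479809.

a = 0.8986, b = -1.9983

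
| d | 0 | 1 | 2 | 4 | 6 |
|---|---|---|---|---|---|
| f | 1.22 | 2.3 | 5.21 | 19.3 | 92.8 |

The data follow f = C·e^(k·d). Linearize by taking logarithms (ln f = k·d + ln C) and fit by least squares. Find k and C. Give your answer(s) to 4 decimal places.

k = 0.7202, C = 1.1761

Linearized form: ln f = k·d + ln C. From the 5 transformed points,
Over the data: Σd = 13.0000, Σ(d)² = 57.0000, Σln f = 10.1729, Σd·ln f = 43.1572.
Normal system: [[57.0000, 13.0000]; [13.0000, 5]]·[k, ln C]ᵀ = [43.1572, 10.1729]ᵀ.
Δ = 57.0000·5 − (13.0000)² = 116.0000; k = (43.1572·5 − 13.0000·10.1729)/116.0000 = 0.72016, ln C = (57.0000·10.1729 − 13.0000·43.1572)/116.0000 = 0.16217, so C = exp(0.16217) = 1.17606.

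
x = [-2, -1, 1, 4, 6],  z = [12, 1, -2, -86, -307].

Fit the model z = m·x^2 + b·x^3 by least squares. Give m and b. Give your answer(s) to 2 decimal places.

The normal equations are: 1570·m + 8768·b = -12381;  8768·m + 50818·b = -71915.
Determinant 1570·50818 − 8768² = 2906436.
m = ((-12381)·50818 − 8768·(-71915))/2906436 = 686531/1453218; b = (1570·(-71915) − 8768·(-12381))/2906436 = -2174971/1453218.

m = 0.47, b = -1.50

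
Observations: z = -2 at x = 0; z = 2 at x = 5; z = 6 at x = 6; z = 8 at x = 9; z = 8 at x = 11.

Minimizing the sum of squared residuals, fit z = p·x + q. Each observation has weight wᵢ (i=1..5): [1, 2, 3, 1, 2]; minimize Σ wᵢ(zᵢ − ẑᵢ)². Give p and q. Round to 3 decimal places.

Normal-equation sums: Σwᵢ·x·x = 481, Σwᵢ·x = 59, Σwᵢ·1 = 9.
And Σwᵢ·x·z = 376, Σwᵢ·z = 44.
Eliminating q: 9·(row 1) − 59·(row 2) gives 848·p = 9·376 − 59·44 = 788, so p = 197/212.
Then q = (44 − 59·(197/212))/9 = -255/212.

p = 0.929, q = -1.203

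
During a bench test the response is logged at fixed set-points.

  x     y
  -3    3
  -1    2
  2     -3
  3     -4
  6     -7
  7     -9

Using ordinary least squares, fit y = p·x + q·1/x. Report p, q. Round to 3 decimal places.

p = -1.201, q = -0.709

From the data, Σx·x = 108, Σx·1/x = 6, Σ1/x·1/x = 149/98.
Moment sums: Σx·y = -134, Σ1/x·y = -58/7.
Δ = 108·(149/98) − 6² = 6282/49.
p = ((-134)·(149/98) − 6·(-58/7))/(6282/49) = -7547/6282; q = (108·(-58/7) − 6·(-134))/(6282/49) = -742/1047.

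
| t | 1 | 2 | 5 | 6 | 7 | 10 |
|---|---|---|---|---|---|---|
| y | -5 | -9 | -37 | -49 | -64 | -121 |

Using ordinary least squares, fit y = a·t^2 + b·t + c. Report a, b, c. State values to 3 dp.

The normal system MᵀM·[a, b, c]ᵀ = Mᵀy is [[14339, 1693, 215]; [1693, 215, 31]; [215, 31, 6]]·[a, b, c]ᵀ = [-17966, -2160, -285]ᵀ.
Solving the 3×3 system (Gaussian elimination) gives a = -2669/2667, b = -5102/2667, c = -223/127.

a = -1.001, b = -1.913, c = -1.756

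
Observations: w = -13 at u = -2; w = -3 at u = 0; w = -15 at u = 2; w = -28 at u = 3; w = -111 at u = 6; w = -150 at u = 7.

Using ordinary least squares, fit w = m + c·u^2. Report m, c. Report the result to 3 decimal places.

m = -1.989, c = -3.020

Forming XᵀX = [[6, 102]; [102, 3810]] and Xᵀw = [-320, -11710]ᵀ gives XᵀX·[m, c]ᵀ = Xᵀw.
Δ = 6·3810 − 102² = 12456.
m = ((-320)·3810 − 102·(-11710))/12456 = -2065/1038; c = (6·(-11710) − 102·(-320))/12456 = -1045/346.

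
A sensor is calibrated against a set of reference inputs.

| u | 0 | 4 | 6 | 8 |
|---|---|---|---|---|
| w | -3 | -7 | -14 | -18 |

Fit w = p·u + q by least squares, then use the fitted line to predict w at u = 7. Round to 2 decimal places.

Sums needed: Σu·u = 116, Σu = 18, Σ1 = 4.
And Σu·w = -256, Σw = -42.
MᵀM·[p, q]ᵀ = Mᵀw becomes [[116, 18]; [18, 4]]·[p, q]ᵀ = [-256, -42]ᵀ.
Δ = 116·4 − 18² = 140.
p = ((-256)·4 − 18·(-42))/140 = -67/35; q = (116·(-42) − 18·(-256))/140 = -66/35.
At u = 7: ŵ = (-67/35)·(7) + (-66/35)·(1) = -107/7.

ŵ = -15.29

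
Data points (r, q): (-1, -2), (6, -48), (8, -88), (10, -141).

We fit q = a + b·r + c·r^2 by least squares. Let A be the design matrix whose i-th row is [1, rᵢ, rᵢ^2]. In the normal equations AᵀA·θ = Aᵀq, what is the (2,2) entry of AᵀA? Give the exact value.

Row 2 ↔ basis r, column 2 ↔ basis r, so (AᵀA)_{2,2} = Σᵢ (r)·(r) = (-1)·(-1) + (6)·(6) + (8)·(8) + (10)·(10) = 201.

201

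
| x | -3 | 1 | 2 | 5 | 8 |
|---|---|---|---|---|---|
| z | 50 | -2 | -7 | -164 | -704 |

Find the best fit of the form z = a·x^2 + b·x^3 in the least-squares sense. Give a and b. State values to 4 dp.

With design matrix M, MᵀM = [[4819, 35683]; [35683, 278563]] and Mᵀz = [-48736, -382356]ᵀ.
Determinant 4819·278563 − 35683² = 69118608.
a = ((-48736)·278563 − 35683·(-382356))/69118608 = 16890695/17279652; b = (4819·(-382356) − 35683·(-48736))/69118608 = -25881719/17279652.

a = 0.9775, b = -1.4978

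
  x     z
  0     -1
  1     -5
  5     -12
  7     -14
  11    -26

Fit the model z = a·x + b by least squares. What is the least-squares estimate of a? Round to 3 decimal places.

a = -2.111

AᵀA·[a, b]ᵀ = Aᵀz reads: 196·a + 24·b = -449;  24·a + 5·b = -58.
(Σx·x = 196, Σx = 24, Σ1 = 5, Σx·z = -449, Σz = -58.)
Eliminating b: 5·(row 1) − 24·(row 2) gives 404·a = 5·(-449) − 24·(-58) = -853, so a = -853/404.
Then b = ((-58) − 24·(-853/404))/5 = -148/101.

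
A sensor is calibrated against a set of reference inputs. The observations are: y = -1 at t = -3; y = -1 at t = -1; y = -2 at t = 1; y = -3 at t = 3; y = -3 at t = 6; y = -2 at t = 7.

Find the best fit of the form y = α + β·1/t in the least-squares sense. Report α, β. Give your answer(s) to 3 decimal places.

α = -1.958, β = -0.813

Sums needed: Σ1 = 6, Σ1/t = 13/42, Σ1/t·1/t = 445/196.
Right-hand side: Σy = -12, Σ1/t·y = -103/42.
So AᵀA·[α, β]ᵀ = Aᵀy: [[6, 13/42]; [13/42, 445/196]]·[α, β]ᵀ = [-12, -103/42]ᵀ.
Determinant 6·(445/196) − (13/42)² = 23861/1764.
α = ((-12)·(445/196) − (13/42)·(-103/42))/(23861/1764) = -46721/23861; β = (6·(-103/42) − (13/42)·(-12))/(23861/1764) = -19404/23861.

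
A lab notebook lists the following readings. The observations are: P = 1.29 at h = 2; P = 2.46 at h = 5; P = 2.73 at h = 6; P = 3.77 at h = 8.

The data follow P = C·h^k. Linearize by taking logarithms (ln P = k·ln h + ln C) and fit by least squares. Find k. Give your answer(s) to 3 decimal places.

k = 0.747

With ln Pᵢ as the transformed response and ln hᵢ as the regressor:
XᵀX = [[10.6052, 6.1738]; [6.1738, 4]], rhs = [6.1843, 3.4862]ᵀ  (here Σln h = 6.1738, Σ(ln h)² = 10.6052, Σln P = 3.4862, Σln h·ln P = 6.1843).
Slope k = (n·Σln h·ln P − Σln h·Σln P)/(n·Σ(ln h)² − (Σln h)²) = (4·6.1843 − 6.1738·3.4862)/4.3053 = 0.74659; ln C = (Σln P − k·Σln h)/n = -0.28078.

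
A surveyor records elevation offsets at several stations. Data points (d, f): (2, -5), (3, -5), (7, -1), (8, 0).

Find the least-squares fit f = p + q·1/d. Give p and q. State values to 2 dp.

XᵀX·[p, q]ᵀ = Xᵀf reads: 4·p + (185/168)·q = -11;  (185/168)·p + (11209/28224)·q = -181/42.
det = 4·(11209/28224) − (185/168)² = 1179/3136.
p = ((-11)·(11209/28224) − (185/168)·(-181/42))/(1179/3136) = 3547/3537; q = (4·(-181/42) − (185/168)·(-11))/(1179/3136) = -16072/1179.

p = 1.00, q = -13.63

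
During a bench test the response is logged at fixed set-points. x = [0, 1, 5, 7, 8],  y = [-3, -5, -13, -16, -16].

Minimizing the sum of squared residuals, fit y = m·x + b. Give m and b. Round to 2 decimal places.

m = -1.72, b = -3.37

Forming AᵀA = [[139, 21]; [21, 5]] and Aᵀy = [-310, -53]ᵀ gives AᵀA·[m, b]ᵀ = Aᵀy.
Eliminating b: 5·(row 1) − 21·(row 2) gives 254·m = 5·(-310) − 21·(-53) = -437, so m = -437/254.
Then b = ((-53) − 21·(-437/254))/5 = -857/254.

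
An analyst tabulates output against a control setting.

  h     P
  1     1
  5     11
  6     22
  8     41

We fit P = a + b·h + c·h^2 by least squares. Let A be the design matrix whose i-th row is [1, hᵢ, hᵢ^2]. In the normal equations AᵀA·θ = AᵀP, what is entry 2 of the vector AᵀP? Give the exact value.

516

Entry 2 ↔ basis h, so (AᵀP)_{2} = Σᵢ (h)·Pᵢ = (1)·(1) + (5)·(11) + (6)·(22) + (8)·(41) = 516.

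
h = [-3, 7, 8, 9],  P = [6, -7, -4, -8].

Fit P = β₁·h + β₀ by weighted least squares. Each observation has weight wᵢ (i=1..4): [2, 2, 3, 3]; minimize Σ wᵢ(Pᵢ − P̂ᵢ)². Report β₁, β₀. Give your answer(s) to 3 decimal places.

AᵀWA·[β₁, β₀]ᵀ = AᵀWP reads: 551·β₁ + 59·β₀ = -446;  59·β₁ + 10·β₀ = -38.
(Σwᵢ·h·h = 551, Σwᵢ·h = 59, Σwᵢ·1 = 10, Σwᵢ·h·P = -446, Σwᵢ·P = -38.)
Eliminating β₀: 10·(row 1) − 59·(row 2) gives 2029·β₁ = 10·(-446) − 59·(-38) = -2218, so β₁ = -2218/2029.
Then β₀ = ((-38) − 59·(-2218/2029))/10 = 5376/2029.

β₁ = -1.093, β₀ = 2.650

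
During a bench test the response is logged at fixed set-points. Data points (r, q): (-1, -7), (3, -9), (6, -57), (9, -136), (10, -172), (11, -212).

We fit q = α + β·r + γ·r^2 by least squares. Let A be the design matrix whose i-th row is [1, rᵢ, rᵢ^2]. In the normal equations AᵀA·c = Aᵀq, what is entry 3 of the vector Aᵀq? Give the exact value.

-56008

Entry 3 ↔ basis r^2, so (Aᵀq)_{3} = Σᵢ (r^2)·qᵢ = (1)·(-7) + (9)·(-9) + (36)·(-57) + (81)·(-136) + (100)·(-172) + (121)·(-212) = -56008.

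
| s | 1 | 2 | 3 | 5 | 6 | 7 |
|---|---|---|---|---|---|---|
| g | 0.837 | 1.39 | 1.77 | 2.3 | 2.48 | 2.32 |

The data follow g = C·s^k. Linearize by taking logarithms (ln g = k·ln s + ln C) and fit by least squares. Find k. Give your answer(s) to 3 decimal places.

k = 0.550

With ln gᵢ as the transformed response and ln sᵢ as the regressor:
XᵀX = [[11.2747, 7.1389]; [7.1389, 6]], rhs = [5.4611, 3.3051]ᵀ  (here Σln s = 7.1389, Σ(ln s)² = 11.2747, Σln g = 3.3051, Σln s·ln g = 5.4611).
Solving (det = 16.6845): k = 0.54971, ln C = -0.10321.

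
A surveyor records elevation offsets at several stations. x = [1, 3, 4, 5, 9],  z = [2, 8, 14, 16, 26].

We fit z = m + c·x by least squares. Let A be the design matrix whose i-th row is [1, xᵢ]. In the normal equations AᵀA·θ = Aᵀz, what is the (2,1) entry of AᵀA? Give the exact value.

Row 2 ↔ basis x, column 1 ↔ basis 1, so (AᵀA)_{2,1} = Σᵢ x = (1)·(1) + (3)·(1) + (4)·(1) + (5)·(1) + (9)·(1) = 22.

22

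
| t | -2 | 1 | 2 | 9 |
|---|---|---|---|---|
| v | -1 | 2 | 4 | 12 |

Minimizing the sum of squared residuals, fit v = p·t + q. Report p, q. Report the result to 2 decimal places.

p = 1.19, q = 1.27

With design matrix M, MᵀM = [[90, 10]; [10, 4]] and Mᵀv = [120, 17]ᵀ.
Determinant 90·4 − 10² = 260.
p = (120·4 − 10·17)/260 = 31/26; q = (90·17 − 10·120)/260 = 33/26.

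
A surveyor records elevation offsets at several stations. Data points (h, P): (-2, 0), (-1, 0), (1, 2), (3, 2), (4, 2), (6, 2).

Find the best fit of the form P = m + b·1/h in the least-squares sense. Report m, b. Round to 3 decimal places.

m = 1.279, b = 1.297

From the data, Σ1 = 6, Σ1/h = 1/4, Σ1/h·1/h = 353/144.
Right-hand side: ΣP = 8, Σ1/h·P = 7/2.
MᵀM·[m, b]ᵀ = MᵀP becomes [[6, 1/4]; [1/4, 353/144]]·[m, b]ᵀ = [8, 7/2]ᵀ.
Eliminating b: (353/144)·(row 1) − (1/4)·(row 2) gives (703/48)·m = (353/144)·8 − (1/4)·(7/2) = 1349/72, so m = 142/111.
Then b = ((7/2) − (1/4)·(142/111))/(353/144) = 48/37.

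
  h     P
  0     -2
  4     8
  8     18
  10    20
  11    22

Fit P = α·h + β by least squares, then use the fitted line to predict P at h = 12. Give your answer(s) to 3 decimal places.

AᵀA·[α, β]ᵀ = AᵀP reads: 301·α + 33·β = 618;  33·α + 5·β = 66.
Δ = 301·5 − 33² = 416.
α = (618·5 − 33·66)/416 = 57/26; β = (301·66 − 33·618)/416 = -33/26.
At h = 12: P̂ = (57/26)·(12) + (-33/26)·(1) = 651/26.

P̂ = 25.038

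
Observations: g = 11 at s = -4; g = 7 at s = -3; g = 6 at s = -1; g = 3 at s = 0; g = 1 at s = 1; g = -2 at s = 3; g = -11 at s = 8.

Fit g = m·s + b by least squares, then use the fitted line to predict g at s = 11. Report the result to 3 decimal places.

Entries of AᵀA: Σs·s = 100, Σs = 4, Σ1 = 7.
And Σs·g = -164, Σg = 15.
Δ = 100·7 − 4² = 684.
m = ((-164)·7 − 4·15)/684 = -302/171; b = (100·15 − 4·(-164))/684 = 539/171.
At s = 11: ĝ = (-302/171)·(11) + (539/171)·(1) = -2783/171.

ĝ = -16.275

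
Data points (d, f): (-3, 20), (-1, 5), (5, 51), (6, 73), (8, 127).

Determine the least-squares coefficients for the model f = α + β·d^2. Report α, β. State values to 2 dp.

α = 2.78, β = 1.94

The normal system MᵀM·[α, β]ᵀ = Mᵀf is [[5, 135]; [135, 6099]]·[α, β]ᵀ = [276, 12216]ᵀ.
Δ = 5·6099 − 135² = 12270.
α = (276·6099 − 135·12216)/12270 = 5694/2045; β = (5·12216 − 135·276)/12270 = 794/409.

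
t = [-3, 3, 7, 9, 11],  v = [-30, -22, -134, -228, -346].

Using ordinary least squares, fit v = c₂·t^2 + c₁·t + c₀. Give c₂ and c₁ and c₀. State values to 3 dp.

c₂ = -3.008, c₁ = 1.545, c₀ = 1.462

Setting ∂/∂c₂ … = 0 gives: 23765·c₂ + 2403·c₁ + 269·c₀ = -67368;  2403·c₂ + 269·c₁ + 27·c₀ = -6772;  269·c₂ + 27·c₁ + 5·c₀ = -760.
Solving the 3×3 system (Gaussian elimination) gives c₂ = -397/132, c₁ = 17/11, c₀ = 193/132.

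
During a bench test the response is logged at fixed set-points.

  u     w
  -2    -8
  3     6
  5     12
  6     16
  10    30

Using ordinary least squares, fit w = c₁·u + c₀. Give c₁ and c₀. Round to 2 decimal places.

c₁ = 3.16, c₀ = -2.68

Normal-equation sums: Σu·u = 174, Σu = 22, Σ1 = 5.
Right-hand side: Σu·w = 490, Σw = 56.
MᵀM·[c₁, c₀]ᵀ = Mᵀw becomes [[174, 22]; [22, 5]]·[c₁, c₀]ᵀ = [490, 56]ᵀ.
Eliminating c₀: 5·(row 1) − 22·(row 2) gives 386·c₁ = 5·490 − 22·56 = 1218, so c₁ = 609/193.
Then c₀ = (56 − 22·(609/193))/5 = -518/193.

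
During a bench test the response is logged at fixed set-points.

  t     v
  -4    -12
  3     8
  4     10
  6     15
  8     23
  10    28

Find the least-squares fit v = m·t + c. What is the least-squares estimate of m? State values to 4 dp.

Compute the Gram sums: Σt·t = 241, Σt = 27, Σ1 = 6.
Moment sums: Σt·v = 666, Σv = 72.
Normal equations: [[241, 27]; [27, 6]]·[m, c]ᵀ = [666, 72]ᵀ.
Eliminating c: 6·(row 1) − 27·(row 2) gives 717·m = 6·666 − 27·72 = 2052, so m = 684/239.
Then c = (72 − 27·(684/239))/6 = -210/239.

m = 2.8619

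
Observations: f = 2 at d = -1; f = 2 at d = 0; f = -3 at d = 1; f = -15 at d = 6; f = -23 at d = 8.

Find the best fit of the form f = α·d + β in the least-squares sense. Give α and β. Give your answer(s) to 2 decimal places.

From the data, Σd·d = 102, Σd = 14, Σ1 = 5.
Right-hand side: Σd·f = -279, Σf = -37.
Δ = 102·5 − 14² = 314.
α = ((-279)·5 − 14·(-37))/314 = -877/314; β = (102·(-37) − 14·(-279))/314 = 66/157.

α = -2.79, β = 0.42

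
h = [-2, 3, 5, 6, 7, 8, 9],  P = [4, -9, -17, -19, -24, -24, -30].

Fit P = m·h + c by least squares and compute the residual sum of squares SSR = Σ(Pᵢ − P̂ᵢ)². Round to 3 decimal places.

SSR = 9.572

The normal equations are: 268·m + 36·c = -864;  36·m + 7·c = -119.
(Σh·h = 268, Σh = 36, Σ1 = 7, Σh·P = -864, ΣP = -119.)
Eliminating c: 7·(row 1) − 36·(row 2) gives 580·m = 7·(-864) − 36·(-119) = -1764, so m = -441/145.
Then c = ((-119) − 36·(-441/145))/7 = -197/145.
Residuals: -21/29, 43/29, -63/145, 88/145, -196/145, 49/29, -184/145; SSR = 1388/145.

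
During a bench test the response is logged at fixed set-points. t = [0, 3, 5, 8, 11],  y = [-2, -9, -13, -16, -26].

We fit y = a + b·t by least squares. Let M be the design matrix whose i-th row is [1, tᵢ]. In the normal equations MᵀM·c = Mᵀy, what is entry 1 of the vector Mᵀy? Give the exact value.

-66

Entry 1 ↔ basis 1, so (Mᵀy)_{1} = Σᵢ yᵢ = (1)·(-2) + (1)·(-9) + (1)·(-13) + (1)·(-16) + (1)·(-26) = -66.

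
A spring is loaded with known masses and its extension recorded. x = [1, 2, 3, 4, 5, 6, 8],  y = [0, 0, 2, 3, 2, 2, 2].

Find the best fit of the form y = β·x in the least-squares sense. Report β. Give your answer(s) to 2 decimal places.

Sums needed: Σx·x = 155.
Right-hand side: Σx·y = 56.
Hence β = 56 / 155 ≈ 0.36129.

β = 0.36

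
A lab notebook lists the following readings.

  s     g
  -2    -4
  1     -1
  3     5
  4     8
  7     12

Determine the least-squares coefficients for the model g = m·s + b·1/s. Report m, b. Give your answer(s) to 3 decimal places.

m = 1.879, b = -2.087

Setting ∂/∂m … = 0 gives: 79·m + 5·b = 138;  5·m + (10189/7056)·b = 134/21.
Δ = 79·(10189/7056) − 5² = 628531/7056.
m = (138·(10189/7056) − 5·(134/21))/(628531/7056) = 1180962/628531; b = (79·(134/21) − 5·138)/(628531/7056) = -1311744/628531.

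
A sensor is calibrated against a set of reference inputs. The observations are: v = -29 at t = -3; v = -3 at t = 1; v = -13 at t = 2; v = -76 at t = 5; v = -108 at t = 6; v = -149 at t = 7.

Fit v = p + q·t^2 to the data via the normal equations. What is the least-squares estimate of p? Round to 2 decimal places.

The normal system XᵀX·[p, q]ᵀ = Xᵀv is [[6, 124]; [124, 4420]]·[p, q]ᵀ = [-378, -13405]ᵀ.
Δ = 6·4420 − 124² = 11144.
p = ((-378)·4420 − 124·(-13405))/11144 = -305/398; q = (6·(-13405) − 124·(-378))/11144 = -2397/796.

p = -0.77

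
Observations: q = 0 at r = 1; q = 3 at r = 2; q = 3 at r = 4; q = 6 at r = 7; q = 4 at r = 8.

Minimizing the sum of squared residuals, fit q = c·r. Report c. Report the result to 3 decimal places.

c = 0.687

Forming XᵀX = [[134]] and Xᵀq = [92]ᵀ gives XᵀX·[c]ᵀ = Xᵀq.
Hence c = 92 / 134 ≈ 0.686567.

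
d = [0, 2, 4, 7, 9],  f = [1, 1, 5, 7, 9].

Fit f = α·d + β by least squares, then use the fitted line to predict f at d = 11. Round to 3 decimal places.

f̂ = 10.902

Sums needed: Σd·d = 150, Σd = 22, Σ1 = 5.
Right-hand side: Σd·f = 152, Σf = 23.
So AᵀA·[α, β]ᵀ = Aᵀf: [[150, 22]; [22, 5]]·[α, β]ᵀ = [152, 23]ᵀ.
Eliminating β: 5·(row 1) − 22·(row 2) gives 266·α = 5·152 − 22·23 = 254, so α = 127/133.
Then β = (23 − 22·(127/133))/5 = 53/133.
At d = 11: f̂ = (127/133)·(11) + (53/133)·(1) = 1450/133.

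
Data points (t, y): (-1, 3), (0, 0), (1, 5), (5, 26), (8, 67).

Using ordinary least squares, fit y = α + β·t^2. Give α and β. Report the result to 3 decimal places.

Compute the Gram sums: Σ1 = 5, Σt^2 = 91, Σt^2·t^2 = 4723.
And Σy = 101, Σt^2·y = 4946.
Eliminating β: 4723·(row 1) − 91·(row 2) gives 15334·α = 4723·101 − 91·4946 = 26937, so α = 657/374.
Then β = (4946 − 91·(657/374))/4723 = 379/374.

α = 1.757, β = 1.013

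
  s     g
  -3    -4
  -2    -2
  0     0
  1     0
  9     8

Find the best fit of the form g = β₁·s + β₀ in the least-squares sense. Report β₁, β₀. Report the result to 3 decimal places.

Forming XᵀX = [[95, 5]; [5, 5]] and Xᵀg = [88, 2]ᵀ gives XᵀX·[β₁, β₀]ᵀ = Xᵀg.
Eliminating β₀: 5·(row 1) − 5·(row 2) gives 450·β₁ = 5·88 − 5·2 = 430, so β₁ = 43/45.
Then β₀ = (2 − 5·(43/45))/5 = -5/9.

β₁ = 0.956, β₀ = -0.556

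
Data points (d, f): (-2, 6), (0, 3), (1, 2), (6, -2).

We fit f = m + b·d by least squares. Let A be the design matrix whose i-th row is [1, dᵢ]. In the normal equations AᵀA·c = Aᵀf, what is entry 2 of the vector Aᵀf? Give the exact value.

Entry 2 ↔ basis d, so (Aᵀf)_{2} = Σᵢ (d)·fᵢ = (-2)·(6) + (0)·(3) + (1)·(2) + (6)·(-2) = -22.

-22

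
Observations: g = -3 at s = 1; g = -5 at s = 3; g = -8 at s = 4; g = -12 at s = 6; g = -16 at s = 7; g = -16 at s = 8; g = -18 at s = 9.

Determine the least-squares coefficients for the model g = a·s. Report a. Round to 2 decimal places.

a = -2.05

Entries of XᵀX: Σs·s = 256.
Moment sums: Σs·g = -524.
XᵀX·[a]ᵀ = Xᵀg becomes [[256]]·[a]ᵀ = [-524]ᵀ.
Hence a = -524 / 256 ≈ -2.04688.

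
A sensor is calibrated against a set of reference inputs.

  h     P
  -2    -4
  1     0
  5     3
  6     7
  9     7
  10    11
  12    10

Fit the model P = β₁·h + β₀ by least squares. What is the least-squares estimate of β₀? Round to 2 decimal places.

β₀ = -1.31

The normal equations are: 391·β₁ + 41·β₀ = 358;  41·β₁ + 7·β₀ = 34.
Δ = 391·7 − 41² = 1056.
β₁ = (358·7 − 41·34)/1056 = 139/132; β₀ = (391·34 − 41·358)/1056 = -173/132.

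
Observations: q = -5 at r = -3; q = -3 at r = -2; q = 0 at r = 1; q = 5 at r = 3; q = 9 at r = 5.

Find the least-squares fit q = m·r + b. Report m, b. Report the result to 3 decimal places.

Normal-equation sums: Σr·r = 48, Σr = 4, Σ1 = 5.
And Σr·q = 81, Σq = 6.
MᵀM·[m, b]ᵀ = Mᵀq becomes [[48, 4]; [4, 5]]·[m, b]ᵀ = [81, 6]ᵀ.
Determinant 48·5 − 4² = 224.
m = (81·5 − 4·6)/224 = 381/224; b = (48·6 − 4·81)/224 = -9/56.

m = 1.701, b = -0.161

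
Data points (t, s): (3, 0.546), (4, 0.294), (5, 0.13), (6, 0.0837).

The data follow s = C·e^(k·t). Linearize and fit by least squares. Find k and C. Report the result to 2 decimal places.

k = -0.64, C = 3.71

Taking logs, ln s = k·t + ln C, so regress ln s on t.
Σt = 18.0000, Σ(t)² = 86.0000, Σln s = -6.3500, Σt·ln s = -31.7963.
Normal system: [[86.0000, 18.0000]; [18.0000, 4]]·[k, ln C]ᵀ = [-31.7963, -6.3500]ᵀ.
Δ = 86.0000·4 − (18.0000)² = 20.0000; k = (-31.7963·4 − 18.0000·-6.3500)/20.0000 = -0.64422, ln C = (86.0000·-6.3500 − 18.0000·-31.7963)/20.0000 = 1.31147, so C = exp(1.31147) = 3.71163.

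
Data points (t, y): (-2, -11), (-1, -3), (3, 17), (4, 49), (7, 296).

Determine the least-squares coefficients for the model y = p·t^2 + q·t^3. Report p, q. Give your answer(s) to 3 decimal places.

Setting ∂/∂p … = 0 gives: 2755·p + 18041·q = 15394;  18041·p + 122539·q = 105214.
(Σt^2·t^2 = 2755, Σt^2·t^3 = 18041, Σt^3·t^3 = 122539, Σt^2·y = 15394, Σt^3·y = 105214.)
det = 2755·122539 − 18041² = 12117264.
p = (15394·122539 − 18041·105214)/12117264 = -1475051/1514658; q = (2755·105214 − 18041·15394)/12117264 = 1517677/1514658.

p = -0.974, q = 1.002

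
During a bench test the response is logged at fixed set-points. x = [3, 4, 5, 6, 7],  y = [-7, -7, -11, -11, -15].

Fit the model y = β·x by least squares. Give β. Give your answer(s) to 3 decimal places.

β = -2.037

Compute the Gram sums: Σx·x = 135.
Right-hand side: Σx·y = -275.
So AᵀA·[β]ᵀ = Aᵀy: [[135]]·[β]ᵀ = [-275]ᵀ.
Hence β = -275 / 135 ≈ -2.03704.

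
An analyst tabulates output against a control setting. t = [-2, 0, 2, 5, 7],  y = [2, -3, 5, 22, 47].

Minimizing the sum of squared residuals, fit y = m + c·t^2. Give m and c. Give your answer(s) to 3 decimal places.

m = -1.519, c = 0.983

Forming AᵀA = [[5, 82]; [82, 3058]] and Aᵀy = [73, 2881]ᵀ gives AᵀA·[m, c]ᵀ = Aᵀy.
Δ = 5·3058 − 82² = 8566.
m = (73·3058 − 82·2881)/8566 = -6504/4283; c = (5·2881 − 82·73)/8566 = 8419/8566.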